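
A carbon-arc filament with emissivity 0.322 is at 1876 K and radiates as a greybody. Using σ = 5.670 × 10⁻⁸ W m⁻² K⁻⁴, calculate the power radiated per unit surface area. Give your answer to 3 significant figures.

Stefan–Boltzmann: I = εσT⁴ = 0.322 × 5.670×10⁻⁸ × (1876)⁴ = 2.26×10⁵ W/m².

I ≈ 2.26×10⁵ W/m²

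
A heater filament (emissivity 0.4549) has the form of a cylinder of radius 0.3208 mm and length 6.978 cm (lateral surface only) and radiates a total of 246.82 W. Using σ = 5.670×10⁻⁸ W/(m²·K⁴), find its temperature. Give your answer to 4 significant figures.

T ≈ 2872 K

Lateral area A = 2πrL = 2π×3.208×10⁻⁴×0.06978 = 1.40652×10⁻⁴ m².
P = εσAT⁴ ⇒ T = (P/(εσA))^(1/4) = (246.82/(0.4549×5.670×10⁻⁸×1.40652×10⁻⁴))^(1/4) = 2872 K.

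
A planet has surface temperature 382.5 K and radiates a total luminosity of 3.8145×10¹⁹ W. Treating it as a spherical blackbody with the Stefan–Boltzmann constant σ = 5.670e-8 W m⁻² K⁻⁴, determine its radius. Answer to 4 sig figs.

R ≈ 5.001×10⁷ m

L = 4πR²σT⁴ ⇒ R = √(L/(4πσT⁴)).
σT⁴ = 1213.69 W/m², so R = √(3.8145×10¹⁹/(4π×1213.69)) = 5.001×10⁷ m.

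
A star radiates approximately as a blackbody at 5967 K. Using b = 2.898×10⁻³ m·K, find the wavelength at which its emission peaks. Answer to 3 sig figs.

λ_max ≈ 486 nm

Wien's displacement law: λ_max = b/T = (2.898×10⁻³ m·K)/(5967 K) = 4.857×10⁻⁷ m.
That is 486 nm, in the visible range.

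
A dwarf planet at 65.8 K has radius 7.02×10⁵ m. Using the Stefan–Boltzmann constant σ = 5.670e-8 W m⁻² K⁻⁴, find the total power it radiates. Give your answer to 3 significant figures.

P ≈ 6.58×10¹² W

Surface area A = 4πR² = 4π(7.02×10⁵ m)² = 6.19276×10¹² m².
P = σAT⁴ = 5.670×10⁻⁸ × 6.19276×10¹² × (65.8)⁴ = 6.58×10¹² W.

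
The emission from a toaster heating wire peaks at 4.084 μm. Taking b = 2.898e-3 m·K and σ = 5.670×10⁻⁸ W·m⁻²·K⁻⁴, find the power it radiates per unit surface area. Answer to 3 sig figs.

Wien's law: T = b/λ_max = 2.898×10⁻³/4.084×10⁻⁶ = 709.598 K.
Then I = σT⁴ = 5.670×10⁻⁸×(709.598)⁴ = 1.44×10⁴ W/m².

I ≈ 1.44×10⁴ W/m²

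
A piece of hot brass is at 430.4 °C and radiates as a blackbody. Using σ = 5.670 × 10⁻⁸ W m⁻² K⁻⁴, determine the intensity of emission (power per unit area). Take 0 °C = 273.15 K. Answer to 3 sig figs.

I ≈ 1.39×10⁴ W/m²

T = 430.4 °C + 273.15 = 703.55 K.
Stefan–Boltzmann: I = σT⁴ = 5.670×10⁻⁸ × (703.55)⁴ = 1.39×10⁴ W/m².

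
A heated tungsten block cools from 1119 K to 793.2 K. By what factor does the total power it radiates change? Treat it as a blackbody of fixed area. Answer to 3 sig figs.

P₂/P₁ ≈ 0.252

P ∝ T⁴, so P₂/P₁ = (T₂/T₁)⁴ = (793.2/1119)⁴ = (0.708847)⁴ = 0.252.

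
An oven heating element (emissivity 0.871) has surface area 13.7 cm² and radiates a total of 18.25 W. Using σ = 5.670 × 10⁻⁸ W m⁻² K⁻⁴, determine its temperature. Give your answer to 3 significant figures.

Area A = 13.7 cm² = 1.37×10⁻³ m².
P = εσAT⁴ ⇒ T = (P/(εσA))^(1/4) = (18.25/(0.871×5.670×10⁻⁸×1.37×10⁻³))^(1/4) = 721 K.

T ≈ 721 K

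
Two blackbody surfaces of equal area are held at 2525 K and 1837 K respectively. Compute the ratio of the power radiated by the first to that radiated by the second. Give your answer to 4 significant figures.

With equal areas, P₁/P₂ = (T₁/T₂)⁴ = (2525/1837)⁴ = 3.570.

P₁/P₂ ≈ 3.570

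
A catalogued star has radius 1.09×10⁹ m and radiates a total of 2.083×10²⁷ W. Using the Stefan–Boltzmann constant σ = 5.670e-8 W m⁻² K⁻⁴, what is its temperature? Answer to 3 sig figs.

Surface area A = 4πR² = 4π(1.09×10⁹ m)² = 1.49301×10¹⁹ m².
P = σAT⁴ ⇒ T = (P/(σA))^(1/4) = (2.083×10²⁷/(5.670×10⁻⁸×1.49301×10¹⁹))^(1/4) = 7.04×10³ K.

T ≈ 7.04×10³ K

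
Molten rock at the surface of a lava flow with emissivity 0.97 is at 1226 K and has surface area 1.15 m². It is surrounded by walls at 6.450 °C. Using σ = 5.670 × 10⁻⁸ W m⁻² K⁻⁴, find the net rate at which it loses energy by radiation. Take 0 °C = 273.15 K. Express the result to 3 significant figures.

Net loss ≈ 1.43×10⁵ W

Surroundings: T = 6.450 °C + 273.15 = 279.600 K.
Area A = 1.15 m².
Net radiated power P_net = εσA(T⁴ − T₀⁴) = 0.97×5.670×10⁻⁸×1.15×(1226⁴ − 279.600⁴).
T⁴ − T₀⁴ = 2.25924×10¹² − 6.11151×10⁹ = 2.25313×10¹² K⁴, so P_net = 1.43×10⁵ W.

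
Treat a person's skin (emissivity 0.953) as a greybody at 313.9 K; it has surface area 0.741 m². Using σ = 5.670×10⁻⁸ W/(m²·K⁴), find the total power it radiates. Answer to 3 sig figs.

Area A = 0.741 m².
P = εσAT⁴ = 0.953 × 5.670×10⁻⁸ × 0.741 × (313.9)⁴ = 389 W.

P ≈ 389 W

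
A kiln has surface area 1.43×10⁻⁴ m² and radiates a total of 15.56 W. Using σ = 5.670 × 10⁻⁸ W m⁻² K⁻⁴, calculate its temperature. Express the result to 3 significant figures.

T ≈ 1.18×10³ K

Area A = 1.43×10⁻⁴ m².
P = σAT⁴ ⇒ T = (P/(σA))^(1/4) = (15.56/(5.670×10⁻⁸×1.43×10⁻⁴))^(1/4) = 1.18×10³ K.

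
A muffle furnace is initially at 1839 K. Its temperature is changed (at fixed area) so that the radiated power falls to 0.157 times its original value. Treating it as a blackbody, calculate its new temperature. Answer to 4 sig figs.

P ∝ T⁴, so T₂/T₁ = (P₂/P₁)^(1/4) = (0.157)^(1/4) = 0.629470.
T₂ = 1839 × 0.629470 = 1158 K.

T₂ ≈ 1158 K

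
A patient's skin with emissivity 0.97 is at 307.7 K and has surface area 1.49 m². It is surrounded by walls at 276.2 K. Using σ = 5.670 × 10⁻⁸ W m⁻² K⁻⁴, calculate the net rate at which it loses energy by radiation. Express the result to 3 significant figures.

Area A = 1.49 m².
Net radiated power P_net = εσA(T⁴ − T₀⁴) = 0.97×5.670×10⁻⁸×1.49×(307.7⁴ − 276.2⁴).
T⁴ − T₀⁴ = 8.96417×10⁹ − 5.81962×10⁹ = 3.14455×10⁹ K⁴, so P_net = 258 W.

Net loss ≈ 258 W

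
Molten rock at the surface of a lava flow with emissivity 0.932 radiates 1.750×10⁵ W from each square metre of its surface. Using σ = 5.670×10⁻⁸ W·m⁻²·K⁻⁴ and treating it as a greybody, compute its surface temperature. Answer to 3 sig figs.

T ≈ 1.35×10³ K

I = εσT⁴, so T = (I/εσ)^(1/4) = (1.750×10⁵/(0.932×5.670×10⁻⁸))^(1/4) = 1.35×10³ K.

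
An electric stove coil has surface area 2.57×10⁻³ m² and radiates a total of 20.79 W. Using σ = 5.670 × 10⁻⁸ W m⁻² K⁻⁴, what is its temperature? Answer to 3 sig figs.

Area A = 2.57×10⁻³ m².
P = σAT⁴ ⇒ T = (P/(σA))^(1/4) = (20.79/(5.670×10⁻⁸×2.57×10⁻³))^(1/4) = 615 K.

T ≈ 615 K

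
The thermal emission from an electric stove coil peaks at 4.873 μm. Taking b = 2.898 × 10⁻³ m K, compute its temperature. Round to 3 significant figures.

Wien's law gives T = b/λ_max = (2.898×10⁻³ m·K)/(4.873×10⁻⁶ m) = 595 K.

T ≈ 595 K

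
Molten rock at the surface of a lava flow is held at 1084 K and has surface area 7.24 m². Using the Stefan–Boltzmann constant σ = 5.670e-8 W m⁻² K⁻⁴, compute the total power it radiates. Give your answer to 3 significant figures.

P ≈ 5.67×10⁵ W

Area A = 7.24 m².
P = σAT⁴ = 5.670×10⁻⁸ × 7.24 × (1084)⁴ = 5.67×10⁵ W.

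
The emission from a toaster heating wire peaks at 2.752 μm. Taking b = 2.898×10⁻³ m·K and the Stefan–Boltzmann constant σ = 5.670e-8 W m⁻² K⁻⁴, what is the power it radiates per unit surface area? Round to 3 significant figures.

Wien's law: T = b/λ_max = 2.898×10⁻³/2.752×10⁻⁶ = 1053.05 K.
Then I = σT⁴ = 5.670×10⁻⁸×(1053.05)⁴ = 6.97×10⁴ W/m².

I ≈ 6.97×10⁴ W/m²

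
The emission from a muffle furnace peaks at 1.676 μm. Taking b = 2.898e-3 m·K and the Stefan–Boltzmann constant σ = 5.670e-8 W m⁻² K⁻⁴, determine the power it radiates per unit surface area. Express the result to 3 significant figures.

Wien's law: T = b/λ_max = 2.898×10⁻³/1.676×10⁻⁶ = 1729.12 K.
Then I = σT⁴ = 5.670×10⁻⁸×(1729.12)⁴ = 5.07×10⁵ W/m².

I ≈ 5.07×10⁵ W/m²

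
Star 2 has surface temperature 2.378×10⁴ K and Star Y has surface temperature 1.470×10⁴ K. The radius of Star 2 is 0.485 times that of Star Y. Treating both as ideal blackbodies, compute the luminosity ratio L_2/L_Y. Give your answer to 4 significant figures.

L ∝ R²T⁴, so L_2/L_Y = (R_2/R_Y)²(T_2/T_Y)⁴ = (0.485)² × (2.378×10⁴/1.470×10⁴)⁴ = 0.235225 × 6.84823 = 1.611.

L_2/L_Y ≈ 1.611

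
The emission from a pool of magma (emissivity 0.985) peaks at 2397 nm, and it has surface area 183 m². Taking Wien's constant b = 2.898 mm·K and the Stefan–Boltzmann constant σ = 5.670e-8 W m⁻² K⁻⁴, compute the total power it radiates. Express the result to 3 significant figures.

Wien's law: T = b/λ_max = 2.898×10⁻³/2.397×10⁻⁶ = 1209.01 K.
Area A = 183 m².
Then P = εσAT⁴ = 0.985×5.670×10⁻⁸×183×(1209.01)⁴ = 2.18×10⁷ W.

P ≈ 2.18×10⁷ W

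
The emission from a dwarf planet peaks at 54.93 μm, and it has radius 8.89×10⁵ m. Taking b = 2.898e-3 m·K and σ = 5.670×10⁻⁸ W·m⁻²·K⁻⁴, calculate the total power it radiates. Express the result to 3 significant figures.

Wien's law: T = b/λ_max = 2.898×10⁻³/5.493×10⁻⁵ = 52.7581 K.
Surface area A = 4πR² = 4π(8.89×10⁵ m)² = 9.93147×10¹² m².
Then P = σAT⁴ = 5.670×10⁻⁸×9.93147×10¹²×(52.7581)⁴ = 4.36×10¹² W.

P ≈ 4.36×10¹² W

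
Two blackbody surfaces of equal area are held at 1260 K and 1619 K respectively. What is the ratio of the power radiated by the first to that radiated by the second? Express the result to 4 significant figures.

P₁/P₂ ≈ 0.3669

With equal areas, P₁/P₂ = (T₁/T₂)⁴ = (1260/1619)⁴ = 0.3669.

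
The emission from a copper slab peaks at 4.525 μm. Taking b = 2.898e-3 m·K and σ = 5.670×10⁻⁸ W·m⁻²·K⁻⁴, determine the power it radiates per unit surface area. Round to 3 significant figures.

I ≈ 9.54×10³ W/m²

Wien's law: T = b/λ_max = 2.898×10⁻³/4.525×10⁻⁶ = 640.442 K.
Then I = σT⁴ = 5.670×10⁻⁸×(640.442)⁴ = 9.54×10³ W/m².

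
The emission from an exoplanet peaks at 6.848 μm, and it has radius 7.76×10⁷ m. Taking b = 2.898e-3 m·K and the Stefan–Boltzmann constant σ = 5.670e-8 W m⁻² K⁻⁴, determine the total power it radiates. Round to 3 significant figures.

Wien's law: T = b/λ_max = 2.898×10⁻³/6.848×10⁻⁶ = 423.189 K.
Surface area A = 4πR² = 4π(7.76×10⁷ m)² = 7.56717×10¹⁶ m².
Then P = σAT⁴ = 5.670×10⁻⁸×7.56717×10¹⁶×(423.189)⁴ = 1.38×10²⁰ W.

P ≈ 1.38×10²⁰ W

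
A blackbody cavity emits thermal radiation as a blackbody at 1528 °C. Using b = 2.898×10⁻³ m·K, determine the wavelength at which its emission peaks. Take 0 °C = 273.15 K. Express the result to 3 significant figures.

T = 1528 °C + 273.15 = 1801.15 K.
Wien's displacement law: λ_max = b/T = (2.898×10⁻³ m·K)/(1801.15 K) = 1.609×10⁻⁶ m.
That is 1.61 μm, in the infrared range.

λ_max ≈ 1.61 μm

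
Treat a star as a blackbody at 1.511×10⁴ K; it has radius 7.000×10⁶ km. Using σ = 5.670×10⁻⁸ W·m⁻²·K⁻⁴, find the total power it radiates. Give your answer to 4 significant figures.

Surface area A = 4πR² = 4π(7.000×10⁹ m)² = 6.15752×10²⁰ m².
P = σAT⁴ = 5.670×10⁻⁸ × 6.15752×10²⁰ × (1.511×10⁴)⁴ = 1.820×10³⁰ W.

P ≈ 1.820×10³⁰ W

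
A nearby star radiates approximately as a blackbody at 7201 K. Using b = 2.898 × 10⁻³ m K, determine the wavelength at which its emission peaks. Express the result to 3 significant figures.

λ_max ≈ 402 nm

Wien's displacement law: λ_max = b/T = (2.898×10⁻³ m·K)/(7201 K) = 4.024×10⁻⁷ m.
That is 402 nm, in the visible range.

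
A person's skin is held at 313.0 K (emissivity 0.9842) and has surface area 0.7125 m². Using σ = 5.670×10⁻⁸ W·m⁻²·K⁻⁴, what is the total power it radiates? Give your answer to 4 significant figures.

Area A = 0.7125 m².
P = εσAT⁴ = 0.9842 × 5.670×10⁻⁸ × 0.7125 × (313.0)⁴ = 381.6 W.

P ≈ 381.6 W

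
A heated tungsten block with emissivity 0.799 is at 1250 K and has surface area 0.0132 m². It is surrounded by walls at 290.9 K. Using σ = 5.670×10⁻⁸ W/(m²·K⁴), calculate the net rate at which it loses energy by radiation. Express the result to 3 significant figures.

Area A = 0.0132 m².
Net radiated power P_net = εσA(T⁴ − T₀⁴) = 0.799×5.670×10⁻⁸×0.0132×(1250⁴ − 290.9⁴).
T⁴ − T₀⁴ = 2.44141×10¹² − 7.16102×10⁹ = 2.43425×10¹² K⁴, so P_net = 1.46×10³ W.

Net loss ≈ 1.46×10³ W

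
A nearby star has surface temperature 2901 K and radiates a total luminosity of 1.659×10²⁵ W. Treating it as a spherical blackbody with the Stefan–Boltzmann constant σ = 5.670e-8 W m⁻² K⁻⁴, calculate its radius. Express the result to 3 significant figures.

R ≈ 5.73×10⁸ m

L = 4πR²σT⁴ ⇒ R = √(L/(4πσT⁴)).
σT⁴ = 4.01582×10⁶ W/m², so R = √(1.659×10²⁵/(4π×4.01582×10⁶)) = 5.73×10⁸ m.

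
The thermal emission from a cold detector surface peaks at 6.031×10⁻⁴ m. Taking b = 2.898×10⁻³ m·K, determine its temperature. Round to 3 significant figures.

T ≈ 4.81 K

Wien's law gives T = b/λ_max = (2.898×10⁻³ m·K)/(6.031×10⁻⁴ m) = 4.81 K.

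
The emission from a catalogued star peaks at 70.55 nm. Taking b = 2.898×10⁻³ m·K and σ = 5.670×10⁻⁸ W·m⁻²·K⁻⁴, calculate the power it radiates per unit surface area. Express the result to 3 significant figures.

I ≈ 1.61×10¹¹ W/m²

Wien's law: T = b/λ_max = 2.898×10⁻³/7.055×10⁻⁸ = 41077.3 K.
Then I = σT⁴ = 5.670×10⁻⁸×(41077.3)⁴ = 1.61×10¹¹ W/m².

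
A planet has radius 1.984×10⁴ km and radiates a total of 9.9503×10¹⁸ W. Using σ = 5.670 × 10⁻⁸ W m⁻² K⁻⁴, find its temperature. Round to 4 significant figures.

T ≈ 434.0 K

Surface area A = 4πR² = 4π(1.984×10⁷ m)² = 4.94645×10¹⁵ m².
P = σAT⁴ ⇒ T = (P/(σA))^(1/4) = (9.9503×10¹⁸/(5.670×10⁻⁸×4.94645×10¹⁵))^(1/4) = 434.0 K.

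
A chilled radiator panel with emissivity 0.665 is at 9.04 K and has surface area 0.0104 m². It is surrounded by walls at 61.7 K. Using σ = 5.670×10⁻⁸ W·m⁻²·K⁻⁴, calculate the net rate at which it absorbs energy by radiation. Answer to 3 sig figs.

Area A = 0.0104 m².
Net radiated power P_net = εσA(T⁴ − T₀⁴) = 0.665×5.670×10⁻⁸×0.0104×(9.04⁴ − 61.7⁴).
T⁴ − T₀⁴ = 6678.42 − 1.44924×10⁷ = -1.44857×10⁷ K⁴, so P_net = -5.68×10⁻³ W — negative, meaning a net gain of 5.68×10⁻³ W.

Net gain ≈ 5.68×10⁻³ W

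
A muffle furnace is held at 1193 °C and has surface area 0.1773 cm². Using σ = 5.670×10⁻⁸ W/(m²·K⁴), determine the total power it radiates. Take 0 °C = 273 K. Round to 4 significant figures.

P ≈ 4.643 W

T = 1193 °C + 273 = 1466 K.
Area A = 0.1773 cm² = 1.773×10⁻⁵ m².
P = σAT⁴ = 5.670×10⁻⁸ × 1.773×10⁻⁵ × (1466)⁴ = 4.643 W.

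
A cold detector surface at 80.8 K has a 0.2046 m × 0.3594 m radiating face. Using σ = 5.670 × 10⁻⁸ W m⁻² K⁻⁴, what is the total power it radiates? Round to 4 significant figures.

P ≈ 0.1777 W

Area A = 0.2046 × 0.3594 = 0.0735332 m².
P = σAT⁴ = 5.670×10⁻⁸ × 0.0735332 × (80.8)⁴ = 0.1777 W.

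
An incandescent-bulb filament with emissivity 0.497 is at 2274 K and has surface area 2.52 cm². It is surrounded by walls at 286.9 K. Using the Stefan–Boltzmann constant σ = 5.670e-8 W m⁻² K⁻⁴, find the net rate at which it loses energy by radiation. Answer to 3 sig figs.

Area A = 2.52 cm² = 2.52×10⁻⁴ m².
Net radiated power P_net = εσA(T⁴ − T₀⁴) = 0.497×5.670×10⁻⁸×2.52×10⁻⁴×(2274⁴ − 286.9⁴).
T⁴ − T₀⁴ = 2.67400×10¹³ − 6.77520×10⁹ = 2.67332×10¹³ K⁴, so P_net = 190 W.

Net loss ≈ 190 W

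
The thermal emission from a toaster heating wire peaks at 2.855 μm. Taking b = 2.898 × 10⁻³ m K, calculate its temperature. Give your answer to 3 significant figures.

T ≈ 1.02×10³ K

Wien's law gives T = b/λ_max = (2.898×10⁻³ m·K)/(2.855×10⁻⁶ m) = 1.02×10³ K.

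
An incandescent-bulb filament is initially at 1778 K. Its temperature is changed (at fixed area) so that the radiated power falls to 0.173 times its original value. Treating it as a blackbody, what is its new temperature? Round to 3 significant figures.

P ∝ T⁴, so T₂/T₁ = (P₂/P₁)^(1/4) = (0.173)^(1/4) = 0.644928.
T₂ = 1778 × 0.644928 = 1.15×10³ K.

T₂ ≈ 1.15×10³ K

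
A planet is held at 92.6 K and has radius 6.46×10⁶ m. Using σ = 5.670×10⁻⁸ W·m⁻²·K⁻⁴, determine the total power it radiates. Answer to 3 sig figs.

P ≈ 2.19×10¹⁵ W

Surface area A = 4πR² = 4π(6.46×10⁶ m)² = 5.24415×10¹⁴ m².
P = σAT⁴ = 5.670×10⁻⁸ × 5.24415×10¹⁴ × (92.6)⁴ = 2.19×10¹⁵ W.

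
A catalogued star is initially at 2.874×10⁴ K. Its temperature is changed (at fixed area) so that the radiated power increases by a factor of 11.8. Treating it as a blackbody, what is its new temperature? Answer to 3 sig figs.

P ∝ T⁴, so T₂/T₁ = (P₂/P₁)^(1/4) = (11.8)^(1/4) = 1.85341.
T₂ = 2.874×10⁴ × 1.85341 = 5.33×10⁴ K.

T₂ ≈ 5.33×10⁴ K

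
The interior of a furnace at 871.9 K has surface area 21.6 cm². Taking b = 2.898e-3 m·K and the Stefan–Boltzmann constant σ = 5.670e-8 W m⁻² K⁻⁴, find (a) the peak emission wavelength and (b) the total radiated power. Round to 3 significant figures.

λ_max ≈ 3.32 μm; P ≈ 70.8 W

(a) λ_max = b/T = 2.898×10⁻³/871.9 = 3.324×10⁻⁶ m = 3.32 μm.
Area A = 21.6 cm² = 2.16×10⁻³ m².
(b) P = σAT⁴ = 5.670×10⁻⁸×2.16×10⁻³×(871.9)⁴ = 70.8 W.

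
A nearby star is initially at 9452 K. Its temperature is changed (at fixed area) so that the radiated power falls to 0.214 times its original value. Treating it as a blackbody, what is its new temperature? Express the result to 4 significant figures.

P ∝ T⁴, so T₂/T₁ = (P₂/P₁)^(1/4) = (0.214)^(1/4) = 0.680148.
T₂ = 9452 × 0.680148 = 6429 K.

T₂ ≈ 6429 K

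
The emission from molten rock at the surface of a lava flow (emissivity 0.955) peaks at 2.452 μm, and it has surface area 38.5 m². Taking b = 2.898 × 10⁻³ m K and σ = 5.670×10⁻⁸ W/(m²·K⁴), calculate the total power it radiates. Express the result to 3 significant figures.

P ≈ 4.07×10⁶ W

Wien's law: T = b/λ_max = 2.898×10⁻³/2.452×10⁻⁶ = 1181.89 K.
Area A = 38.5 m².
Then P = εσAT⁴ = 0.955×5.670×10⁻⁸×38.5×(1181.89)⁴ = 4.07×10⁶ W.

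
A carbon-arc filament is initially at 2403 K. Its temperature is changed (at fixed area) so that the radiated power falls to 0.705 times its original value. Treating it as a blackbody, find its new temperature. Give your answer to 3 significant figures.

T₂ ≈ 2.20×10³ K

P ∝ T⁴, so T₂/T₁ = (P₂/P₁)^(1/4) = (0.705)^(1/4) = 0.916320.
T₂ = 2403 × 0.916320 = 2.20×10³ K.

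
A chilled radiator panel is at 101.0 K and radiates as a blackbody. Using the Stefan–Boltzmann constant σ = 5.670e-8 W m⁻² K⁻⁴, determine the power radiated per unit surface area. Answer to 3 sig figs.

I ≈ 5.90 W/m²

Stefan–Boltzmann: I = σT⁴ = 5.670×10⁻⁸ × (101.0)⁴ = 5.90 W/m².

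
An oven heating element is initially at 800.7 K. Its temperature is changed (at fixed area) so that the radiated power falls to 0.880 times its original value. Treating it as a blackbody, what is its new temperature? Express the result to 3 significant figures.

T₂ ≈ 776 K

P ∝ T⁴, so T₂/T₁ = (P₂/P₁)^(1/4) = (0.880)^(1/4) = 0.968547.
T₂ = 800.7 × 0.968547 = 776 K.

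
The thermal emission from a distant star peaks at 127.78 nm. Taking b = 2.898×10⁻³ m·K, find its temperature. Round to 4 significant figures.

Wien's law gives T = b/λ_max = (2.898×10⁻³ m·K)/(1.2778×10⁻⁷ m) = 2.268×10⁴ K.

T ≈ 2.268×10⁴ K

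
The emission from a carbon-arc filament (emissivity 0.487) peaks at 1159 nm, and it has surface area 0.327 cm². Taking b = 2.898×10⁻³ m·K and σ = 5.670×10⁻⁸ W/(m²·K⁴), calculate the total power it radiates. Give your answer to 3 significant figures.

Wien's law: T = b/λ_max = 2.898×10⁻³/1.159×10⁻⁶ = 2500.43 K.
Area A = 0.327 cm² = 3.27×10⁻⁵ m².
Then P = εσAT⁴ = 0.487×5.670×10⁻⁸×3.27×10⁻⁵×(2500.43)⁴ = 35.3 W.

P ≈ 35.3 W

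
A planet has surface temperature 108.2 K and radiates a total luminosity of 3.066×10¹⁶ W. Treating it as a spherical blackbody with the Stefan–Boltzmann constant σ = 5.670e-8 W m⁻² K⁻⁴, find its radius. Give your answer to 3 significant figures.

R ≈ 1.77×10⁷ m

L = 4πR²σT⁴ ⇒ R = √(L/(4πσT⁴)).
σT⁴ = 7.77127 W/m², so R = √(3.066×10¹⁶/(4π×7.77127)) = 1.77×10⁷ m.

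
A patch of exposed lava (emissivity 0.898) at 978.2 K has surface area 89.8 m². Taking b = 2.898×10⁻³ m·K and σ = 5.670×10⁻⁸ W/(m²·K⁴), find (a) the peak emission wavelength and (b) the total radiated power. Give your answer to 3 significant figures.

(a) λ_max = b/T = 2.898×10⁻³/978.2 = 2.963×10⁻⁶ m = 2.96 μm.
Area A = 89.8 m².
(b) P = εσAT⁴ = 0.898×5.670×10⁻⁸×89.8×(978.2)⁴ = 4.19×10⁶ W.

λ_max ≈ 2.96 μm; P ≈ 4.19×10⁶ W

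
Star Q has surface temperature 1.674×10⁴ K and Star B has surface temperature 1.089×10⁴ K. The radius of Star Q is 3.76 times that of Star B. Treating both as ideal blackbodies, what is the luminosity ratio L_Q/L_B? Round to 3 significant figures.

L_Q/L_B ≈ 78.9

L ∝ R²T⁴, so L_Q/L_B = (R_Q/R_B)²(T_Q/T_B)⁴ = (3.76)² × (1.674×10⁴/1.089×10⁴)⁴ = 14.1376 × 5.58355 = 78.9.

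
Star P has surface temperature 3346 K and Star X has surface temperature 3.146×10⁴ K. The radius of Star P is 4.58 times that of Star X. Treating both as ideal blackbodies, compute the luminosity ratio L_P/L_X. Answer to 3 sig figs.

L_P/L_X ≈ 2.68×10⁻³

L ∝ R²T⁴, so L_P/L_X = (R_P/R_X)²(T_P/T_X)⁴ = (4.58)² × (3346/3.146×10⁴)⁴ = 20.9764 × 1.27958×10⁻⁴ = 2.68×10⁻³.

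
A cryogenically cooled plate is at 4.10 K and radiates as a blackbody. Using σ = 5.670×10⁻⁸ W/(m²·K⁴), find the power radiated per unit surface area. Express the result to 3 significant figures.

I ≈ 1.60×10⁻⁵ W/m²

Stefan–Boltzmann: I = σT⁴ = 5.670×10⁻⁸ × (4.10)⁴ = 1.60×10⁻⁵ W/m².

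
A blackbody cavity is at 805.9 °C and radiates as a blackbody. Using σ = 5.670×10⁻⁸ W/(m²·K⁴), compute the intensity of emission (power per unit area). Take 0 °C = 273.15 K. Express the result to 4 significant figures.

I ≈ 7.687×10⁴ W/m²

T = 805.9 °C + 273.15 = 1079.05 K.
Stefan–Boltzmann: I = σT⁴ = 5.670×10⁻⁸ × (1079.05)⁴ = 7.687×10⁴ W/m².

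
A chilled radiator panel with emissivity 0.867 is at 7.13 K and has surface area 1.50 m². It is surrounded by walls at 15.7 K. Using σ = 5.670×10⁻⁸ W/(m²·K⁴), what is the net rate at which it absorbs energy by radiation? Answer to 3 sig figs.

Net gain ≈ 4.29×10⁻³ W

Area A = 1.50 m².
Net radiated power P_net = εσA(T⁴ − T₀⁴) = 0.867×5.670×10⁻⁸×1.50×(7.13⁴ − 15.7⁴).
T⁴ − T₀⁴ = 2584.39 − 60757.3 = -58172.9 K⁴, so P_net = -4.29×10⁻³ W — negative, meaning a net gain of 4.29×10⁻³ W.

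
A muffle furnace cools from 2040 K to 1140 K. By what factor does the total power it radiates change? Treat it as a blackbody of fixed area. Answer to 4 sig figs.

P₂/P₁ ≈ 0.09752

P ∝ T⁴, so P₂/P₁ = (T₂/T₁)⁴ = (1140/2040)⁴ = (0.558824)⁴ = 0.09752.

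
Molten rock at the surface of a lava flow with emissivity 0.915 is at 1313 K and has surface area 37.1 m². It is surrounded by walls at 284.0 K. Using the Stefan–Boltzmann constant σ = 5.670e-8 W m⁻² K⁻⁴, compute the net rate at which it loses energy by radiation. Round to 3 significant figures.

Net loss ≈ 5.71×10⁶ W

Area A = 37.1 m².
Net radiated power P_net = εσA(T⁴ − T₀⁴) = 0.915×5.670×10⁻⁸×37.1×(1313⁴ − 284.0⁴).
T⁴ − T₀⁴ = 2.97207×10¹² − 6.50539×10⁹ = 2.96556×10¹² K⁴, so P_net = 5.71×10⁶ W.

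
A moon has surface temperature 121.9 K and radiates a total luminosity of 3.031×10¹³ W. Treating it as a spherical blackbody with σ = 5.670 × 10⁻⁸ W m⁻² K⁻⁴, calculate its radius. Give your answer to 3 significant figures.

L = 4πR²σT⁴ ⇒ R = √(L/(4πσT⁴)).
σT⁴ = 12.5198 W/m², so R = √(3.031×10¹³/(4π×12.5198)) = 4.39×10⁵ m.

R ≈ 4.39×10⁵ m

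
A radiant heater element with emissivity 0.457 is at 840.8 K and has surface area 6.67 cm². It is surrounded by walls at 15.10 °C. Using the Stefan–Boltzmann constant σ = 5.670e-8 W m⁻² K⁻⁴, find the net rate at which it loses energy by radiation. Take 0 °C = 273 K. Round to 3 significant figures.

Surroundings: T = 15.10 °C + 273 = 288.10 K.
Area A = 6.67 cm² = 6.67×10⁻⁴ m².
Net radiated power P_net = εσA(T⁴ − T₀⁴) = 0.457×5.670×10⁻⁸×6.67×10⁻⁴×(840.8⁴ − 288.10⁴).
T⁴ − T₀⁴ = 4.99771×10¹¹ − 6.88927×10⁹ = 4.92882×10¹¹ K⁴, so P_net = 8.52 W.

Net loss ≈ 8.52 W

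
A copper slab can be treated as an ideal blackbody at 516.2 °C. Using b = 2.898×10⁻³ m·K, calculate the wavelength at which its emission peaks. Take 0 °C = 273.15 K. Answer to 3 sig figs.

T = 516.2 °C + 273.15 = 789.35 K.
Wien's displacement law: λ_max = b/T = (2.898×10⁻³ m·K)/(789.35 K) = 3.671×10⁻⁶ m.
That is 3.67 μm, in the infrared range.

λ_max ≈ 3.67 μm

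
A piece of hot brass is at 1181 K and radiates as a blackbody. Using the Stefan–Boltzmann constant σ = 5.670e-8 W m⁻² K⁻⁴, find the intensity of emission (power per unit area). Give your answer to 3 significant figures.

I ≈ 1.10×10⁵ W/m²

Stefan–Boltzmann: I = σT⁴ = 5.670×10⁻⁸ × (1181)⁴ = 1.10×10⁵ W/m².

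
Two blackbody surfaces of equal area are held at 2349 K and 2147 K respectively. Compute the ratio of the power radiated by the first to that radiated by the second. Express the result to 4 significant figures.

P₁/P₂ ≈ 1.433

With equal areas, P₁/P₂ = (T₁/T₂)⁴ = (2349/2147)⁴ = 1.433.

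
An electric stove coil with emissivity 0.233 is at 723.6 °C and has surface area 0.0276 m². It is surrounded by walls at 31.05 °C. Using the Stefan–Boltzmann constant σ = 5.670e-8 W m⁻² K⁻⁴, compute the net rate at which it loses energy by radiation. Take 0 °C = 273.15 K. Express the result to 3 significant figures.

Net loss ≈ 357 W

T = 723.6 °C + 273.15 = 996.75 K.
Surroundings: T = 31.05 °C + 273.15 = 304.20 K.
Area A = 0.0276 m².
Net radiated power P_net = εσA(T⁴ − T₀⁴) = 0.233×5.670×10⁻⁸×0.0276×(996.75⁴ − 304.20⁴).
T⁴ − T₀⁴ = 9.87063×10¹¹ − 8.56321×10⁹ = 9.78500×10¹¹ K⁴, so P_net = 357 W.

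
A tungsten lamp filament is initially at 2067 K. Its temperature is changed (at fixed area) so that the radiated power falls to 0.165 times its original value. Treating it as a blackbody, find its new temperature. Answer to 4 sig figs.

P ∝ T⁴, so T₂/T₁ = (P₂/P₁)^(1/4) = (0.165)^(1/4) = 0.637340.
T₂ = 2067 × 0.637340 = 1317 K.

T₂ ≈ 1317 K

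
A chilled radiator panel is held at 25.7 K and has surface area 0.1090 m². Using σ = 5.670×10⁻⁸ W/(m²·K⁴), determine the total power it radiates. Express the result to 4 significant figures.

P ≈ 2.696×10⁻³ W

Area A = 0.1090 m².
P = σAT⁴ = 5.670×10⁻⁸ × 0.1090 × (25.7)⁴ = 2.696×10⁻³ W.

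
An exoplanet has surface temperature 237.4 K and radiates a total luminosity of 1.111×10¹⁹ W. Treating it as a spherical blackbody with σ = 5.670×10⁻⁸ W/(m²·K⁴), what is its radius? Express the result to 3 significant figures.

L = 4πR²σT⁴ ⇒ R = √(L/(4πσT⁴)).
σT⁴ = 180.097 W/m², so R = √(1.111×10¹⁹/(4π×180.097)) = 7.01×10⁷ m.

R ≈ 7.01×10⁷ m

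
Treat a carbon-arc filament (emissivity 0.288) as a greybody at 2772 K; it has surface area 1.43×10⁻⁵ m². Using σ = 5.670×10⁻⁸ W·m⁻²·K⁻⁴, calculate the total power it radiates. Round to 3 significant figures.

P ≈ 13.8 W

Area A = 1.43×10⁻⁵ m².
P = εσAT⁴ = 0.288 × 5.670×10⁻⁸ × 1.43×10⁻⁵ × (2772)⁴ = 13.8 W.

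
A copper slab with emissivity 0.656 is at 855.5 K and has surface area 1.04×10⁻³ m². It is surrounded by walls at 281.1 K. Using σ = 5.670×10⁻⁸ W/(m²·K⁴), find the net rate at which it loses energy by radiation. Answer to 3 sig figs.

Net loss ≈ 20.5 W

Area A = 1.04×10⁻³ m².
Net radiated power P_net = εσA(T⁴ − T₀⁴) = 0.656×5.670×10⁻⁸×1.04×10⁻³×(855.5⁴ − 281.1⁴).
T⁴ − T₀⁴ = 5.35649×10¹¹ − 6.24372×10⁹ = 5.29405×10¹¹ K⁴, so P_net = 20.5 W.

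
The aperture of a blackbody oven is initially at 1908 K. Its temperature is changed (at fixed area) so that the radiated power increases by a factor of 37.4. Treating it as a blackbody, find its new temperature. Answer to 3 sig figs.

P ∝ T⁴, so T₂/T₁ = (P₂/P₁)^(1/4) = (37.4)^(1/4) = 2.47296.
T₂ = 1908 × 2.47296 = 4.72×10³ K.

T₂ ≈ 4.72×10³ K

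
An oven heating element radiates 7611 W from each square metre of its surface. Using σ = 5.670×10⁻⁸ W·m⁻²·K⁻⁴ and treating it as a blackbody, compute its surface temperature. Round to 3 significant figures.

I = σT⁴, so T = (I/σ)^(1/4) = (7611/(5.670×10⁻⁸))^(1/4) = 605 K.

T ≈ 605 K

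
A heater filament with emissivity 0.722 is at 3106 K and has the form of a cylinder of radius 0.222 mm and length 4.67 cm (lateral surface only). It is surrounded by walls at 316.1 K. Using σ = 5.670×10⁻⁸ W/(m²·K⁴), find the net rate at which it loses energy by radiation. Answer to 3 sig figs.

Lateral area A = 2πrL = 2π×2.22×10⁻⁴×0.0467 = 6.51403×10⁻⁵ m².
Net radiated power P_net = εσA(T⁴ − T₀⁴) = 0.722×5.670×10⁻⁸×6.51403×10⁻⁵×(3106⁴ − 316.1⁴).
T⁴ − T₀⁴ = 9.30692×10¹³ − 9.98385×10⁹ = 9.30592×10¹³ K⁴, so P_net = 248 W.

Net loss ≈ 248 W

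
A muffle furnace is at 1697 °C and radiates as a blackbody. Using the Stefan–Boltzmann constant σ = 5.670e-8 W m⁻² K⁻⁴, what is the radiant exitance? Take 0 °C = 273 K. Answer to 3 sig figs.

I ≈ 8.54×10⁵ W/m²

T = 1697 °C + 273 = 1970 K.
Stefan–Boltzmann: I = σT⁴ = 5.670×10⁻⁸ × (1970)⁴ = 8.54×10⁵ W/m².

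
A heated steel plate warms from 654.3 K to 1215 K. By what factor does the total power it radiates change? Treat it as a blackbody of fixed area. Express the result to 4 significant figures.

P₂/P₁ ≈ 11.89

P ∝ T⁴, so P₂/P₁ = (T₂/T₁)⁴ = (1215/654.3)⁴ = (1.85695)⁴ = 11.89.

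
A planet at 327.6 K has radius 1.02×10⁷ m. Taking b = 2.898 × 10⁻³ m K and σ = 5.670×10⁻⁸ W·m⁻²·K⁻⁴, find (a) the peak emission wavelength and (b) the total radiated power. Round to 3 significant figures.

(a) λ_max = b/T = 2.898×10⁻³/327.6 = 8.846×10⁻⁶ m = 8.85 μm.
Surface area A = 4πR² = 4π(1.02×10⁷ m)² = 1.30741×10¹⁵ m².
(b) P = σAT⁴ = 5.670×10⁻⁸×1.30741×10¹⁵×(327.6)⁴ = 8.54×10¹⁷ W.

λ_max ≈ 8.85 μm; P ≈ 8.54×10¹⁷ W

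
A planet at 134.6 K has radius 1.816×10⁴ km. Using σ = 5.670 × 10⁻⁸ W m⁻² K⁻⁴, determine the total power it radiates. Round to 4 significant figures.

P ≈ 7.713×10¹⁶ W

Surface area A = 4πR² = 4π(1.816×10⁷ m)² = 4.14421×10¹⁵ m².
P = σAT⁴ = 5.670×10⁻⁸ × 4.14421×10¹⁵ × (134.6)⁴ = 7.713×10¹⁶ W.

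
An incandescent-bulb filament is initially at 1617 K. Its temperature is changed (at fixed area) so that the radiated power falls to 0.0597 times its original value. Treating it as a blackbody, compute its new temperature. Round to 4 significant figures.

P ∝ T⁴, so T₂/T₁ = (P₂/P₁)^(1/4) = (0.0597)^(1/4) = 0.494303.
T₂ = 1617 × 0.494303 = 799.3 K.

T₂ ≈ 799.3 K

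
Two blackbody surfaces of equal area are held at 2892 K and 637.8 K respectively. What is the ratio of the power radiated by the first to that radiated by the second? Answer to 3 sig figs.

With equal areas, P₁/P₂ = (T₁/T₂)⁴ = (2892/637.8)⁴ = 423.

P₁/P₂ ≈ 423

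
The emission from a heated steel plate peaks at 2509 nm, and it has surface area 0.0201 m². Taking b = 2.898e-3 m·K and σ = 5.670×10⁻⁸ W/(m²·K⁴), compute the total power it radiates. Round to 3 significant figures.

Wien's law: T = b/λ_max = 2.898×10⁻³/2.509×10⁻⁶ = 1155.04 K.
Area A = 0.0201 m².
Then P = σAT⁴ = 5.670×10⁻⁸×0.0201×(1155.04)⁴ = 2.03×10³ W.

P ≈ 2.03×10³ W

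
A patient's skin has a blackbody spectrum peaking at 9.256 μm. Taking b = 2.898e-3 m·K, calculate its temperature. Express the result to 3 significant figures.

T ≈ 313 K

Wien's law gives T = b/λ_max = (2.898×10⁻³ m·K)/(9.256×10⁻⁶ m) = 313 K.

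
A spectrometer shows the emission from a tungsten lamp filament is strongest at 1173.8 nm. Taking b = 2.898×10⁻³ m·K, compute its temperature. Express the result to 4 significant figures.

Wien's law gives T = b/λ_max = (2.898×10⁻³ m·K)/(1.1738×10⁻⁶ m) = 2469 K.

T ≈ 2469 K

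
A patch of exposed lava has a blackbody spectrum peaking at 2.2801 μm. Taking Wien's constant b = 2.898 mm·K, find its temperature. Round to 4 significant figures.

Wien's law gives T = b/λ_max = (2.898×10⁻³ m·K)/(2.2801×10⁻⁶ m) = 1271 K.

T ≈ 1271 K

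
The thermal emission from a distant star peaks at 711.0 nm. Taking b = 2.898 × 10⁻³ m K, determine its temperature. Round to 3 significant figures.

Wien's law gives T = b/λ_max = (2.898×10⁻³ m·K)/(7.110×10⁻⁷ m) = 4.08×10³ K.

T ≈ 4.08×10³ K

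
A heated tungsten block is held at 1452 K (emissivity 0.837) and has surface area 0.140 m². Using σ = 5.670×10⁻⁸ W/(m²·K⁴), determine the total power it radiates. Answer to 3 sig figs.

Area A = 0.140 m².
P = εσAT⁴ = 0.837 × 5.670×10⁻⁸ × 0.140 × (1452)⁴ = 2.95×10⁴ W.

P ≈ 2.95×10⁴ W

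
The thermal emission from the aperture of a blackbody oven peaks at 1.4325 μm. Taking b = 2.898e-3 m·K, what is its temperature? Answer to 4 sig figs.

Wien's law gives T = b/λ_max = (2.898×10⁻³ m·K)/(1.4325×10⁻⁶ m) = 2023 K.

T ≈ 2023 K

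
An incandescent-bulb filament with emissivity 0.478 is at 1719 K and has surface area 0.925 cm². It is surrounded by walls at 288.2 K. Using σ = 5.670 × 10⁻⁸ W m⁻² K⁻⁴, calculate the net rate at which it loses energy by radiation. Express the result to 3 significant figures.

Area A = 0.925 cm² = 9.25×10⁻⁵ m².
Net radiated power P_net = εσA(T⁴ − T₀⁴) = 0.478×5.670×10⁻⁸×9.25×10⁻⁵×(1719⁴ − 288.2⁴).
T⁴ − T₀⁴ = 8.73179×10¹² − 6.89884×10⁹ = 8.72489×10¹² K⁴, so P_net = 21.9 W.

Net loss ≈ 21.9 W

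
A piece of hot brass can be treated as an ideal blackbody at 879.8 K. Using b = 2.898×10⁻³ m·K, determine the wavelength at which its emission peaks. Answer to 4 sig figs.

λ_max ≈ 3.294 μm

Wien's displacement law: λ_max = b/T = (2.898×10⁻³ m·K)/(879.8 K) = 3.2939×10⁻⁶ m.
That is 3.294 μm, in the infrared range.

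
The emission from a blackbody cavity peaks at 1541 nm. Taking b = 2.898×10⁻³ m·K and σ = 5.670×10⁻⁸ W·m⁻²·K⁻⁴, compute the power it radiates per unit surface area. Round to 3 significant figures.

I ≈ 7.09×10⁵ W/m²

Wien's law: T = b/λ_max = 2.898×10⁻³/1.541×10⁻⁶ = 1880.60 K.
Then I = σT⁴ = 5.670×10⁻⁸×(1880.60)⁴ = 7.09×10⁵ W/m².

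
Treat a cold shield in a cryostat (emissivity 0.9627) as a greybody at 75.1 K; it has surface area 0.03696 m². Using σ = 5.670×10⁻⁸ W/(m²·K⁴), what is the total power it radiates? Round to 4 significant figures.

P ≈ 0.06417 W

Area A = 0.03696 m².
P = εσAT⁴ = 0.9627 × 5.670×10⁻⁸ × 0.03696 × (75.1)⁴ = 0.06417 W.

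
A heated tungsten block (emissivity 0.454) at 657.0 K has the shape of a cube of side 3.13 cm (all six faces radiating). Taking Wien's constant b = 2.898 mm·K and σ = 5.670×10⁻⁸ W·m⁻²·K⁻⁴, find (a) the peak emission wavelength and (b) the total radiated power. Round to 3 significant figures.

(a) λ_max = b/T = 2.898×10⁻³/657.0 = 4.411×10⁻⁶ m = 4.41 μm.
Area A = 6s² = 6×(0.0313 m)² = 5.87814×10⁻³ m².
(b) P = εσAT⁴ = 0.454×5.670×10⁻⁸×5.87814×10⁻³×(657.0)⁴ = 28.2 W.

λ_max ≈ 4.41 μm; P ≈ 28.2 W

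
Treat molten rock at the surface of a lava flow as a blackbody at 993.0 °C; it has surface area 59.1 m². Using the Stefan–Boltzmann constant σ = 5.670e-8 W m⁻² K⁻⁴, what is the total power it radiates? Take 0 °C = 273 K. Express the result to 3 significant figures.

P ≈ 8.61×10⁶ W

T = 993.0 °C + 273 = 1266.0 K.
Area A = 59.1 m².
P = σAT⁴ = 5.670×10⁻⁸ × 59.1 × (1266.0)⁴ = 8.61×10⁶ W.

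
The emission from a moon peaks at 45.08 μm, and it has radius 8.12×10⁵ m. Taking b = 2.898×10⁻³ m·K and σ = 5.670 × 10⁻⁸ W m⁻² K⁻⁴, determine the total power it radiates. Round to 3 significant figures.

Wien's law: T = b/λ_max = 2.898×10⁻³/4.508×10⁻⁵ = 64.2857 K.
Surface area A = 4πR² = 4π(8.12×10⁵ m)² = 8.28556×10¹² m².
Then P = σAT⁴ = 5.670×10⁻⁸×8.28556×10¹²×(64.2857)⁴ = 8.02×10¹² W.

P ≈ 8.02×10¹² W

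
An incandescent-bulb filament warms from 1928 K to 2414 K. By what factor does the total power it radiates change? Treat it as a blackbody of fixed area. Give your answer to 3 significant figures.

P ∝ T⁴, so P₂/P₁ = (T₂/T₁)⁴ = (2414/1928)⁴ = (1.25207)⁴ = 2.46.

P₂/P₁ ≈ 2.46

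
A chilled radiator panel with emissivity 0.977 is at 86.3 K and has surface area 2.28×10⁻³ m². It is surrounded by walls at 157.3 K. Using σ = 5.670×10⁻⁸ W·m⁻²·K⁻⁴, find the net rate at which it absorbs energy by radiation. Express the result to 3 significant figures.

Area A = 2.28×10⁻³ m².
Net radiated power P_net = εσA(T⁴ − T₀⁴) = 0.977×5.670×10⁻⁸×2.28×10⁻³×(86.3⁴ − 157.3⁴).
T⁴ − T₀⁴ = 5.54681×10⁷ − 6.12230×10⁸ = -5.56762×10⁸ K⁴, so P_net = -0.0703 W — negative, meaning a net gain of 0.0703 W.

Net gain ≈ 0.0703 W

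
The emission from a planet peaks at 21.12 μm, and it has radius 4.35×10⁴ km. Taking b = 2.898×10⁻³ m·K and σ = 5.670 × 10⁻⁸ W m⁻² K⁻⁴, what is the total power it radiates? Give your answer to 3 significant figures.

P ≈ 4.78×10¹⁷ W

Wien's law: T = b/λ_max = 2.898×10⁻³/2.112×10⁻⁵ = 137.216 K.
Surface area A = 4πR² = 4π(4.35×10⁷ m)² = 2.37787×10¹⁶ m².
Then P = σAT⁴ = 5.670×10⁻⁸×2.37787×10¹⁶×(137.216)⁴ = 4.78×10¹⁷ W.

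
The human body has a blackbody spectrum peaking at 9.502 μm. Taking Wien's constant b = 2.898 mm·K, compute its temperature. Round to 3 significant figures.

T ≈ 305 K

Wien's law gives T = b/λ_max = (2.898×10⁻³ m·K)/(9.502×10⁻⁶ m) = 305 K.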